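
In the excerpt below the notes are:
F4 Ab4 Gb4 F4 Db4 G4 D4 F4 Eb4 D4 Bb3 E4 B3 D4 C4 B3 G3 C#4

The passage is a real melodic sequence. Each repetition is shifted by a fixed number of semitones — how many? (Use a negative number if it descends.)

With a 6-note motive the entries are F4, D4, B3, each down a 3rd from the previous.
Counting half-steps from F4 to D4: -3.

-3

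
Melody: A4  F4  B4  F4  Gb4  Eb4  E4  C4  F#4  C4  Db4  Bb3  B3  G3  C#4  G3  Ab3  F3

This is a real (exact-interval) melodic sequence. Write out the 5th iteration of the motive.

The 6-note cells begin on A4, E4, B3 — each down a 4th from the last.
Continuing the starts: F#3 → C#3.
Statement 5 starts on C#3 and keeps the same exact contour: C#3 A2 D#3 A2 Bb2 G2.

C#3 A2 D#3 A2 Bb2 G2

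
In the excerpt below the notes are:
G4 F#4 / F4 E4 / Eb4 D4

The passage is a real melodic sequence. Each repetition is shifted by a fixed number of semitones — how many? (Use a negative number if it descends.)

-2

Unit = 2 notes; the statements start on G4, F4, Eb4, moving down a 2nd each time.
Counting half-steps from G4 to F4: -2.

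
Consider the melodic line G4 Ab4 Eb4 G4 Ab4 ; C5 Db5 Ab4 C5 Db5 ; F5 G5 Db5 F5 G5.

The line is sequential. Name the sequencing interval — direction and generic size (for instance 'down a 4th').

With a 5-note motive the entries are G4, C5, F5, each up a 4th from the previous.
G4 to C5 is up a 4th.

up a 4th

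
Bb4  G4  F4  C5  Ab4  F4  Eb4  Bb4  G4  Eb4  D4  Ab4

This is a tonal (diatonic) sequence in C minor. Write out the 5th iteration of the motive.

Taking 4-note groups, the heads are Bb4, Ab4, G4: the pattern moves down a 2nd.
Continuing the starts: F4 → Eb4.
Statement 5 starts on Eb4 and keeps the same diatonic contour: Eb4 C4 Bb3 F4.

Eb4 C4 Bb3 F4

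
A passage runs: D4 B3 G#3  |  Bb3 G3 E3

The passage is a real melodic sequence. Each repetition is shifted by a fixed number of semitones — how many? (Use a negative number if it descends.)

With a 3-note motive the entries are D4, Bb3, each down a 3rd from the previous.
D4→Bb3 is 58 − 62 = -4 semitones.

-4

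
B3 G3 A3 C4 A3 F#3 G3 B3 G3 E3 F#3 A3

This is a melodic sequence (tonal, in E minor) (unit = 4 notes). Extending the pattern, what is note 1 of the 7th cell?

C3

Grouping in 4s, the 1st note of each cell is B3, A3, G3.
Extending down a 2nd: F#3 → E3 → D3 → C3.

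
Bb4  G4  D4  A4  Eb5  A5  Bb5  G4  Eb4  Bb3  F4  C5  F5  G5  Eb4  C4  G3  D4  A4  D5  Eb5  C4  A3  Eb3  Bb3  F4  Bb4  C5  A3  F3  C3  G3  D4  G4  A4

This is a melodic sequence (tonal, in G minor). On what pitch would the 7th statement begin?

With a 7-note motive the entries are Bb4, G4, Eb4, C4, A3, each down a 3rd from the previous.
Extending the heads down a 3rd: F3 → D3.

D3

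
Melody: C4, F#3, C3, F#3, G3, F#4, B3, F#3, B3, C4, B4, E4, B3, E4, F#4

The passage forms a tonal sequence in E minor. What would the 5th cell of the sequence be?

Taking 5-note groups, the heads are C4, F#4, B4: the pattern moves up a 4th.
Continuing the starts: E5 → A5.
So cell 5 is A5 D5 A4 D5 E5.

A5 D5 A4 D5 E5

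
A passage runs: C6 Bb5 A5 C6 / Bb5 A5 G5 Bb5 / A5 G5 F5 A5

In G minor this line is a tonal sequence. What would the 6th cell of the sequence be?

Unit = 4 notes; the statements start on C6, Bb5, A5, moving down a 2nd each time.
Extending down a 2nd: G5 → F5 → Eb5.
So cell 6 is Eb5 D5 C5 Eb5.

Eb5 D5 C5 Eb5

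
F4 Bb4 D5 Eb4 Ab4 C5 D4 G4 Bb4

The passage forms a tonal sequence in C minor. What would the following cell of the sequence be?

With a 3-note motive the entries are F4, Eb4, D4, each down a 2nd from the previous.
So cell 4 is C4 F4 Ab4.

C4 F4 Ab4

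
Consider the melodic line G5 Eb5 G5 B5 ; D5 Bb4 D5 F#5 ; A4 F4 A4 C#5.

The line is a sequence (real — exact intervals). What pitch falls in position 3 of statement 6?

F#3

Grouping in 4s, the 3rd note of each cell is G5, D5, A4.
Extending down a 4th: E4 → B3 → F#3.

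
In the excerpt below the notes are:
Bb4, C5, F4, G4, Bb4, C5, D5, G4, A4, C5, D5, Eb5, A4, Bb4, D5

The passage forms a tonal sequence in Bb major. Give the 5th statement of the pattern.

With a 5-note motive the entries are Bb4, C5, D5, each up a 2nd from the previous.
Continuing the starts: Eb5 → F5.
From F5 the diatonic shape gives F5 G5 C5 D5 F5.

F5 G5 C5 D5 F5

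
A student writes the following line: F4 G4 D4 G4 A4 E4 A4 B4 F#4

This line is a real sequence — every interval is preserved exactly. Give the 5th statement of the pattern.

C#5 D#5 A#4

Taking 3-note groups, the heads are F4, G4, A4: the pattern moves up a 2nd.
Extending up a 2nd: B4 → C#5.
Statement 5 starts on C#5 and keeps the same exact contour: C#5 D#5 A#4.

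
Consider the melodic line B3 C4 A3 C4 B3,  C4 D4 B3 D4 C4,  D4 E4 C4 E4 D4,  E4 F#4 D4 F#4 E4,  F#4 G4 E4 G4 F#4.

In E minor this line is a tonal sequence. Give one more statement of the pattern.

G4 A4 F#4 A4 G4

Taking 5-note groups, the heads are B3, C4, D4, E4, F#4: the pattern moves up a 2nd.
So cell 6 is G4 A4 F#4 A4 G4.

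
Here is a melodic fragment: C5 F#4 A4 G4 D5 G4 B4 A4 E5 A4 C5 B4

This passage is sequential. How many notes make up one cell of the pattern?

Try groups of 4 (3 cells in 12 notes):
C5 F#4 A4 G4 | D5 G4 B4 A4 | E5 A4 C5 B4
Each cell is the previous one up a 2nd — so the unit is 4 notes.

4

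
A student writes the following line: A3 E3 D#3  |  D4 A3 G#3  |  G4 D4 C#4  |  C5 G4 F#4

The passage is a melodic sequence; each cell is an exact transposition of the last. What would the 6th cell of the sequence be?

Bb5 F5 E5

The 3-note cells begin on A3, D4, G4, C5 — each up a 4th from the last.
Continuing the starts: F5 → Bb5.
Statement 6 starts on Bb5 and keeps the same exact contour: Bb5 F5 E5.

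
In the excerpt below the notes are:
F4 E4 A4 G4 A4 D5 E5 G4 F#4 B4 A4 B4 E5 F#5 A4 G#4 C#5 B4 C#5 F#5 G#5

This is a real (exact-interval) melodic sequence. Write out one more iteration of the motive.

B4 A#4 D#5 C#5 D#5 G#5 A#5

Unit = 7 notes; the statements start on F4, G4, A4, moving up a 2nd each time.
Statement 4 starts on B4 and keeps the same exact contour: B4 A#4 D#5 C#5 D#5 G#5 A#5.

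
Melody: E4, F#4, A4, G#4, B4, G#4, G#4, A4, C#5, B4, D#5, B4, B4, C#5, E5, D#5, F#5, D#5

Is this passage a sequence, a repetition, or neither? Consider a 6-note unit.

sequence

Each 6-note cell is the previous one transposed up a 3rd.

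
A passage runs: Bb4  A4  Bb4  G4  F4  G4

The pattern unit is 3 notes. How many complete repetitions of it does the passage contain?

2

6 notes in groups of 3 gives 6/3 = 2 statements.
Starts: Bb4, G4 — each down a 3rd.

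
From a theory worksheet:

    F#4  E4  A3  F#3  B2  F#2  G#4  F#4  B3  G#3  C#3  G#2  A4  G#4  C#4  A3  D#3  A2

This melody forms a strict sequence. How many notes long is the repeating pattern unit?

18 notes total. Splitting into 3 groups of 6:
F#4 E4 A3 F#3 B2 F#2 | G#4 F#4 B3 G#3 C#3 G#2 | A4 G#4 C#4 A3 D#3 A2
Each cell is the previous one up a 2nd — so the unit is 6 notes.

6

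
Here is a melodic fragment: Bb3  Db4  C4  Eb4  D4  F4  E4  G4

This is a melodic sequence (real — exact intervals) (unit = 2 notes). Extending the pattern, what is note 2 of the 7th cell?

Grouping in 2s, the 2nd note of each cell is Db4, Eb4, F4, G4.
Each moves up a 2nd. Continuing: A4 → B4 → C#5.

C#5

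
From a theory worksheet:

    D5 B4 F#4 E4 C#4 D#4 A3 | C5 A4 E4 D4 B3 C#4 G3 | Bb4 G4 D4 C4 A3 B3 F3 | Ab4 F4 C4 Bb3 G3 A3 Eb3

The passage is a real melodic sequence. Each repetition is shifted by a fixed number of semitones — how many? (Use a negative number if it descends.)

With a 7-note motive the entries are D5, C5, Bb4, Ab4, each down a 2nd from the previous.
Counting half-steps from D5 to C5: -2.

-2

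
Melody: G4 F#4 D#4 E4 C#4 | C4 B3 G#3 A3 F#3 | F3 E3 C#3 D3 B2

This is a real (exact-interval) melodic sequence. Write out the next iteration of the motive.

Bb2 A2 F#2 G2 E2

With a 5-note motive the entries are G4, C4, F3, each down a 5th from the previous.
From Bb2 the exact shape gives Bb2 A2 F#2 G2 E2.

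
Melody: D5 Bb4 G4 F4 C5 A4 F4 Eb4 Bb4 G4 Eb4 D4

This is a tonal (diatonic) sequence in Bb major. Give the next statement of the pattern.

A4 F4 D4 C4

With a 4-note motive the entries are D5, C5, Bb4, each down a 2nd from the previous.
Statement 4 starts on A4 and keeps the same diatonic contour: A4 F4 D4 C4.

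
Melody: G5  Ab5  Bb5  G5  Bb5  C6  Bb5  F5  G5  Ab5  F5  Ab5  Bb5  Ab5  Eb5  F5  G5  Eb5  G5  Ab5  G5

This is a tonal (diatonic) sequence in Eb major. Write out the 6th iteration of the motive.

Bb4 C5 D5 Bb4 D5 Eb5 D5

Unit = 7 notes; the statements start on G5, F5, Eb5, moving down a 2nd each time.
Continuing the starts: D5 → C5 → Bb4.
Statement 6 starts on Bb4 and keeps the same diatonic contour: Bb4 C5 D5 Bb4 D5 Eb5 D5.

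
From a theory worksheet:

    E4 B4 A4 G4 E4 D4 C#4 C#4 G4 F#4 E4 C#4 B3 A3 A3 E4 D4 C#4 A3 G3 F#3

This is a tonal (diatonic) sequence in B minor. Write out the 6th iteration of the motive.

B2 F#3 E3 D3 B2 A2 G2

The 7-note cells begin on E4, C#4, A3 — each down a 3rd from the last.
Continuing the starts: F#3 → D3 → B2.
So cell 6 is B2 F#3 E3 D3 B2 A2 G2.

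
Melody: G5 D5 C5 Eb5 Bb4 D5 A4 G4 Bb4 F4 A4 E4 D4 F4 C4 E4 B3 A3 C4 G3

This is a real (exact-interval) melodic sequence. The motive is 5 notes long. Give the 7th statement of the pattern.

C#3 G#2 F#2 A2 E2

With a 5-note motive the entries are G5, D5, A4, E4, each down a 4th from the previous.
Continuing the starts: B3 → F#3 → C#3.
From C#3 the exact shape gives C#3 G#2 F#2 A2 E2.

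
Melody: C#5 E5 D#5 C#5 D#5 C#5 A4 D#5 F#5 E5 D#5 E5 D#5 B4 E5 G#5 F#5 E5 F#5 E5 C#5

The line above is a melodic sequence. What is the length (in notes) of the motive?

There are 21 notes; a 7-note unit gives 3 cells:
C#5 E5 D#5 C#5 D#5 C#5 A4 | D#5 F#5 E5 D#5 E5 D#5 B4 | E5 G#5 F#5 E5 F#5 E5 C#5
That's a consistent up a 2nd shift per cell, and no other grouping gives one.

7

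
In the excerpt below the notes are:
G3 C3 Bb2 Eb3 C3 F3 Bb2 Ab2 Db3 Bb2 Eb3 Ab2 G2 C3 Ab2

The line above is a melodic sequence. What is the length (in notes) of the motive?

Try groups of 5 (3 cells in 15 notes):
G3 C3 Bb2 Eb3 C3 | F3 Bb2 Ab2 Db3 Bb2 | Eb3 Ab2 G2 C3 Ab2
Every group is a transposition down a 2nd of the one before; no shorter unit works.

5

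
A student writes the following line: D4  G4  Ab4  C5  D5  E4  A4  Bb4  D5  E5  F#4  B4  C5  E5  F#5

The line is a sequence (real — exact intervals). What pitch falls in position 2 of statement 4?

Grouping in 5s, the 2nd note of each cell is G4, A4, B4.
One more up a 2nd gives C#5.

C#5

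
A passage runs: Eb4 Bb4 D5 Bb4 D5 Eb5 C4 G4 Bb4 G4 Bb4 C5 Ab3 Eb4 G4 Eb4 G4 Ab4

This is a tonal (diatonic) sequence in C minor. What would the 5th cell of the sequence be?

D3 Ab3 C4 Ab3 C4 D4

The 6-note cells begin on Eb4, C4, Ab3 — each down a 3rd from the last.
Continuing the starts: F3 → D3.
So cell 5 is D3 Ab3 C4 Ab3 C4 D4.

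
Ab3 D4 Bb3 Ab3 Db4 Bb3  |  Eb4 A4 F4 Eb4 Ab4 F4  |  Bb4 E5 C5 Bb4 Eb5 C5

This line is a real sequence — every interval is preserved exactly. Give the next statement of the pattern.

The 6-note cells begin on Ab3, Eb4, Bb4 — each up a 5th from the last.
From F5 the exact shape gives F5 B5 G5 F5 Bb5 G5.

F5 B5 G5 F5 Bb5 G5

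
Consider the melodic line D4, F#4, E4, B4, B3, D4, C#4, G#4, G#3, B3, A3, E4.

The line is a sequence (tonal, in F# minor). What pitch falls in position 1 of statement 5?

C#3

With 4-note cells, note 1 of each statement runs D4, B3, G#3.
Each moves down a 3rd. Continuing: E3 → C#3.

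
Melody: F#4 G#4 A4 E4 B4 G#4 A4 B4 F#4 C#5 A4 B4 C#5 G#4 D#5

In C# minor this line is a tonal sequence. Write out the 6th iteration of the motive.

D#5 E5 F#5 C#5 G#5

Taking 5-note groups, the heads are F#4, G#4, A4: the pattern moves up a 2nd.
Continuing the starts: B4 → C#5 → D#5.
So cell 6 is D#5 E5 F#5 C#5 G#5.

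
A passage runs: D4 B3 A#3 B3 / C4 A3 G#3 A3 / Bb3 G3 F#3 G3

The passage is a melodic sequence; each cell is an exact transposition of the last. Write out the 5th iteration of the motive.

The 4-note cells begin on D4, C4, Bb3 — each down a 2nd from the last.
Continuing the starts: Ab3 → Gb3.
Statement 5 starts on Gb3 and keeps the same exact contour: Gb3 Eb3 D3 Eb3.

Gb3 Eb3 D3 Eb3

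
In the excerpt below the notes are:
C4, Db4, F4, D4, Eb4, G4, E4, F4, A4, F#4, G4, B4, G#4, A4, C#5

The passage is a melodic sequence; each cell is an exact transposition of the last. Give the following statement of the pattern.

A#4 B4 D#5

Taking 3-note groups, the heads are C4, D4, E4, F#4, G#4: the pattern moves up a 2nd.
Statement 6 starts on A#4 and keeps the same exact contour: A#4 B4 D#5.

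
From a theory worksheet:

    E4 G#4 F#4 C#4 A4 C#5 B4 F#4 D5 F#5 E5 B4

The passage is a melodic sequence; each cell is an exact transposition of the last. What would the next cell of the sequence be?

G5 B5 A5 E5

Taking 4-note groups, the heads are E4, A4, D5: the pattern moves up a 4th.
From G5 the exact shape gives G5 B5 A5 E5.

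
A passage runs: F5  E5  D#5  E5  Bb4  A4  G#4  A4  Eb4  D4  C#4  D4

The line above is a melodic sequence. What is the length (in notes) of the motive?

4

There are 12 notes; a 4-note unit gives 3 cells:
F5 E5 D#5 E5 | Bb4 A4 G#4 A4 | Eb4 D4 C#4 D4
Each cell is the previous one down a 5th — so the unit is 4 notes.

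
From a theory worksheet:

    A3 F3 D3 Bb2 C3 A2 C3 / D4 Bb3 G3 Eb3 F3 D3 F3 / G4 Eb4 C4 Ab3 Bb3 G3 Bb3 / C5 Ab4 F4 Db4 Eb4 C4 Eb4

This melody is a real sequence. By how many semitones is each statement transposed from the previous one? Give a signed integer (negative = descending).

The 7-note cells begin on A3, D4, G4, C5 — each up a 4th from the last.
A3 to D4 spans +5 semitones.

5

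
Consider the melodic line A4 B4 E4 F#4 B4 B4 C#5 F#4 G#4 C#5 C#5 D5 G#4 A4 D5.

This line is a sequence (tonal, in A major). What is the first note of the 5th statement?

E5

Unit = 5 notes; the statements start on A4, B4, C#5, moving up a 2nd each time.
Continuing: D5 → E5. Statement 5 starts on E5.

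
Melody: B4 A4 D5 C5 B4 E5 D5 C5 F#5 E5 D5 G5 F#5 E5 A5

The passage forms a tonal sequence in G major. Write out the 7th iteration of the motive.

With a 3-note motive the entries are B4, C5, D5, E5, F#5, each up a 2nd from the previous.
Carrying on: G5 → A5.
So cell 7 is A5 G5 C6.

A5 G5 C6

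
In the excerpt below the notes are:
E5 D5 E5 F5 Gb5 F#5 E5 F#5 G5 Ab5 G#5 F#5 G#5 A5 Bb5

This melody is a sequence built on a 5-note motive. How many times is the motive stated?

3

15 notes in groups of 5 gives 15/5 = 3 statements.
Starts: E5, F#5, G#5 — each up a 2nd.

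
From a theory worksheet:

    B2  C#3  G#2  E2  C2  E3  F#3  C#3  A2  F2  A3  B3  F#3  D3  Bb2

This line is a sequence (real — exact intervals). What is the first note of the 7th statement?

F5

Taking 5-note groups, the heads are B2, E3, A3: the pattern moves up a 4th.
Continuing: D4 → G4 → C5 → F5. Statement 7 starts on F5.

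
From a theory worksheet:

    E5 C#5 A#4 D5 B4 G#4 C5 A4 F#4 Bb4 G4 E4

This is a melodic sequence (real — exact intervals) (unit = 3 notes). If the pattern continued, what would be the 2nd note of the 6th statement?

Eb4

With 3-note cells, note 2 of each statement runs C#5, B4, A4, G4.
Each moves down a 2nd. Continuing: F4 → Eb4.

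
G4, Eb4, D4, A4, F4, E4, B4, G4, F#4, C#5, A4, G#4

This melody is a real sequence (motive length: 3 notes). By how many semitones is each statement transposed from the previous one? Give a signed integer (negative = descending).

2

With a 3-note motive the entries are G4, A4, B4, C#5, each up a 2nd from the previous.
G4→A4 is 69 − 67 = 2 semitones.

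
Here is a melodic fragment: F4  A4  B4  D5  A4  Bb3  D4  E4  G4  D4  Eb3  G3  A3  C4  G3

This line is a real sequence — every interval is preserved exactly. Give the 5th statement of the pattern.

Db2 F2 G2 Bb2 F2

Unit = 5 notes; the statements start on F4, Bb3, Eb3, moving down a 5th each time.
Continuing the starts: Ab2 → Db2.
Statement 5 starts on Db2 and keeps the same exact contour: Db2 F2 G2 Bb2 F2.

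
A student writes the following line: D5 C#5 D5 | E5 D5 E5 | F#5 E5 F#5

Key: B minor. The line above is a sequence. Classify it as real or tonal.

Every note is diatonic to B minor.
Cell 1 has -1 semitones from note 1 to 2, but cell 2 has -2 — the interval quality changes while the contour stays the same, which is the hallmark of a tonal sequence.

tonal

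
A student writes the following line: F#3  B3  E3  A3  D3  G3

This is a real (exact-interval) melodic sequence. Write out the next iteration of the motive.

C3 F3

Unit = 2 notes; the statements start on F#3, E3, D3, moving down a 2nd each time.
So cell 4 is C3 F3.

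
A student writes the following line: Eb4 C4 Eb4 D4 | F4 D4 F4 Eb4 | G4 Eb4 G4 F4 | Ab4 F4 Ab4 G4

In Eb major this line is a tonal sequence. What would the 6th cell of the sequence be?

Unit = 4 notes; the statements start on Eb4, F4, G4, Ab4, moving up a 2nd each time.
Continuing the starts: Bb4 → C5.
So cell 6 is C5 Ab4 C5 Bb4.

C5 Ab4 C5 Bb4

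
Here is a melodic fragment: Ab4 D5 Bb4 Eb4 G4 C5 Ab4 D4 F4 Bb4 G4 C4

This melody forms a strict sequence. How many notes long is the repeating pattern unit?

Try groups of 4 (3 cells in 12 notes):
Ab4 D5 Bb4 Eb4 | G4 C5 Ab4 D4 | F4 Bb4 G4 C4
That's a consistent down a 2nd shift per cell, and no other grouping gives one.

4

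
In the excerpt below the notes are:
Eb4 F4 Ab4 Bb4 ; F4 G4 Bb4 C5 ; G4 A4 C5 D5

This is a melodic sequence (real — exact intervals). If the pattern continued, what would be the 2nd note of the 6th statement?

D#5

The unit is 4 notes. Position-2 pitches of the 3 shown cells: F4, G4, A4.
Each moves up a 2nd. Continuing: B4 → C#5 → D#5.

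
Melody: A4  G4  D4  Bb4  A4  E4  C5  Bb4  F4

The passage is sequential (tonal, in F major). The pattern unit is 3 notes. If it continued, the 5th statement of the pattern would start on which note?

E5

Taking 3-note groups, the heads are A4, Bb4, C5: the pattern moves up a 2nd.
Continuing: D5 → E5. Statement 5 starts on E5.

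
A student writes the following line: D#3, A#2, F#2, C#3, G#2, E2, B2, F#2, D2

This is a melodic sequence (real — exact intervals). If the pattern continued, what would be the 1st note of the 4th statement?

A2

The unit is 3 notes. Position-1 pitches of the 3 shown cells: D#3, C#3, B2.
Each moves down a 2nd; the next is A2.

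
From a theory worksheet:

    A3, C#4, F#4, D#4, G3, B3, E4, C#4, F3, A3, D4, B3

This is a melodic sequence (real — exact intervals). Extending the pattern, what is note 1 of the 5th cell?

With 4-note cells, note 1 of each statement runs A3, G3, F3.
Extending down a 2nd: Eb3 → Db3.

Db3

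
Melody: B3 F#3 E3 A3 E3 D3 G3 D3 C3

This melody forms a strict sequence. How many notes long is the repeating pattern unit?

3

There are 9 notes; a 3-note unit gives 3 cells:
B3 F#3 E3 | A3 E3 D3 | G3 D3 C3
That's a consistent down a 2nd shift per cell, and no other grouping gives one.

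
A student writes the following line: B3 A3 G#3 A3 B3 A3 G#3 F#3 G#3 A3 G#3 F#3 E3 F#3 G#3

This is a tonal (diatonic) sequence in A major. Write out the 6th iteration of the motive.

With a 5-note motive the entries are B3, A3, G#3, each down a 2nd from the previous.
Continuing the starts: F#3 → E3 → D3.
So cell 6 is D3 C#3 B2 C#3 D3.

D3 C#3 B2 C#3 D3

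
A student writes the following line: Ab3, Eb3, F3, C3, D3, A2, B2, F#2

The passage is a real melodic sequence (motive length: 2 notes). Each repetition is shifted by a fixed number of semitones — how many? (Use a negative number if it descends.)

Taking 2-note groups, the heads are Ab3, F3, D3, B2: the pattern moves down a 3rd.
Ab3→F3 is 53 − 56 = -3 semitones.

-3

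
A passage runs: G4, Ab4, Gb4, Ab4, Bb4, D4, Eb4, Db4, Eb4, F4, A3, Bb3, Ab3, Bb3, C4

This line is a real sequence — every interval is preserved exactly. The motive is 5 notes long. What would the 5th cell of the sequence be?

The 5-note cells begin on G4, D4, A3 — each down a 4th from the last.
Continuing the starts: E3 → B2.
Statement 5 starts on B2 and keeps the same exact contour: B2 C3 Bb2 C3 D3.

B2 C3 Bb2 C3 D3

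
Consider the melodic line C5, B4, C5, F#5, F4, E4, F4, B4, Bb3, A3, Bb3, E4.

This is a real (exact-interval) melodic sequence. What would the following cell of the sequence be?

Eb3 D3 Eb3 A3

The 4-note cells begin on C5, F4, Bb3 — each down a 5th from the last.
Statement 4 starts on Eb3 and keeps the same exact contour: Eb3 D3 Eb3 A3.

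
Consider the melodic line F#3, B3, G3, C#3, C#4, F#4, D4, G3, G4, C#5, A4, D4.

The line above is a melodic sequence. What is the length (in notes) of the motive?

Try groups of 4 (3 cells in 12 notes):
F#3 B3 G3 C#3 | C#4 F#4 D4 G3 | G4 C#5 A4 D4
That's a consistent up a 5th shift per cell, and no other grouping gives one.

4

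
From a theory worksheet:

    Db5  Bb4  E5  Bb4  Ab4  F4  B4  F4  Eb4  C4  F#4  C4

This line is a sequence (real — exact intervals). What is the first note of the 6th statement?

Unit = 4 notes; the statements start on Db5, Ab4, Eb4, moving down a 4th each time.
Extending the heads down a 4th: Bb3 → F3 → C3.

C3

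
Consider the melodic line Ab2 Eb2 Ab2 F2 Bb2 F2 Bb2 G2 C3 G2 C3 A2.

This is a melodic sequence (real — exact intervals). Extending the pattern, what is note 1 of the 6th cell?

The unit is 4 notes. Position-1 pitches of the 3 shown cells: Ab2, Bb2, C3.
Each moves up a 2nd. Continuing: D3 → E3 → F#3.

F#3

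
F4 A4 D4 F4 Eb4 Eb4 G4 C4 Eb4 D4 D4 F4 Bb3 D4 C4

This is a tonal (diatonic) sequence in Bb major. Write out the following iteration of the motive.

C4 Eb4 A3 C4 Bb3

Taking 5-note groups, the heads are F4, Eb4, D4: the pattern moves down a 2nd.
So cell 4 is C4 Eb4 A3 C4 Bb3.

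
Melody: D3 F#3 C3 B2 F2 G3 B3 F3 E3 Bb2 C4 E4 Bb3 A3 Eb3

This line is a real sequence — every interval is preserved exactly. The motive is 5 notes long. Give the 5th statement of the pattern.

With a 5-note motive the entries are D3, G3, C4, each up a 4th from the previous.
Carrying on: F4 → Bb4.
So cell 5 is Bb4 D5 Ab4 G4 Db4.

Bb4 D5 Ab4 G4 Db4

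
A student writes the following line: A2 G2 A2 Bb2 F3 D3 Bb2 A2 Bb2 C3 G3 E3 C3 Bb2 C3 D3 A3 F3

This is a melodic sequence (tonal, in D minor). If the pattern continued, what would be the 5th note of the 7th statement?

Grouping in 6s, the 5th note of each cell is F3, G3, A3.
Carrying that up a 2nd forward: Bb3 → C4 → D4 → E4.

E4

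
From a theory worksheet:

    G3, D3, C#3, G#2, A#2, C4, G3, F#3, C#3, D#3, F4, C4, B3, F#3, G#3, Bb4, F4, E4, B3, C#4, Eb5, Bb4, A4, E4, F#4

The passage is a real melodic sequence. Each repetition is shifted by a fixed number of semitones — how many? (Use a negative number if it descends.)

The 5-note cells begin on G3, C4, F4, Bb4, Eb5 — each up a 4th from the last.
G3 to C4 spans +5 semitones.

5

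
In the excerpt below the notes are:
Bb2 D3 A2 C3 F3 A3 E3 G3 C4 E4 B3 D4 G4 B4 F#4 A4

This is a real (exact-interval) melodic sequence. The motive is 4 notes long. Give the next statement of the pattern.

D5 F#5 C#5 E5

With a 4-note motive the entries are Bb2, F3, C4, G4, each up a 5th from the previous.
Statement 5 starts on D5 and keeps the same exact contour: D5 F#5 C#5 E5.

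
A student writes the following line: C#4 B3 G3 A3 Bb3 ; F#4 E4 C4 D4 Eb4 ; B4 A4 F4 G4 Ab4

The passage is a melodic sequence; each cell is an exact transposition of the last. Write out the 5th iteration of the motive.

A5 G5 Eb5 F5 Gb5

With a 5-note motive the entries are C#4, F#4, B4, each up a 4th from the previous.
Continuing the starts: E5 → A5.
So cell 5 is A5 G5 Eb5 F5 Gb5.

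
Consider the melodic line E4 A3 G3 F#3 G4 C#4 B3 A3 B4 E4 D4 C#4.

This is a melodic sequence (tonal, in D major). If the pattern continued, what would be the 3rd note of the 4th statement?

With 4-note cells, note 3 of each statement runs G3, B3, D4.
From D4, up a 3rd gives F#4.

F#4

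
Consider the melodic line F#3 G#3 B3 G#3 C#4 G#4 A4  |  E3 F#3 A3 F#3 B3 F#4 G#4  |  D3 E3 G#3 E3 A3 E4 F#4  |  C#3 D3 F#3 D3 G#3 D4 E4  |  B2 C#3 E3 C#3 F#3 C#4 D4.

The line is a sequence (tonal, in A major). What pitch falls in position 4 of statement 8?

Grouping in 7s, the 4th note of each cell is G#3, F#3, E3, D3, C#3.
Each moves down a 2nd. Continuing: B2 → A2 → G#2.

G#2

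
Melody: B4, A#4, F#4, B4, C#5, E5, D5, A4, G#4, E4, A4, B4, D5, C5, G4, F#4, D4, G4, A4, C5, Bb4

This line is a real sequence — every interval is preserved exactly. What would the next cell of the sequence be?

With a 7-note motive the entries are B4, A4, G4, each down a 2nd from the previous.
From F4 the exact shape gives F4 E4 C4 F4 G4 Bb4 Ab4.

F4 E4 C4 F4 G4 Bb4 Ab4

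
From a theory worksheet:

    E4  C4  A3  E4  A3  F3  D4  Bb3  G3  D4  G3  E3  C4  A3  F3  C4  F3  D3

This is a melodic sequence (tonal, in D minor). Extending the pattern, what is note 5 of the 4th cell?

E3

Grouping in 6s, the 5th note of each cell is A3, G3, F3.
One more down a 2nd gives E3.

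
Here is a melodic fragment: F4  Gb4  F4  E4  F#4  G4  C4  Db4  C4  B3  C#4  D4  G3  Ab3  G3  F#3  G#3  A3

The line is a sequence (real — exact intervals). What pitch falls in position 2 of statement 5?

Bb2

The unit is 6 notes. Position-2 pitches of the 3 shown cells: Gb4, Db4, Ab3.
Each moves down a 4th. Continuing: Eb3 → Bb2.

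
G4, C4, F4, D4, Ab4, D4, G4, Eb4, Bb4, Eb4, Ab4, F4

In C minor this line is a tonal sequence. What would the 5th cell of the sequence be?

D5 G4 C5 Ab4

With a 4-note motive the entries are G4, Ab4, Bb4, each up a 2nd from the previous.
Carrying on: C5 → D5.
Statement 5 starts on D5 and keeps the same diatonic contour: D5 G4 C5 Ab4.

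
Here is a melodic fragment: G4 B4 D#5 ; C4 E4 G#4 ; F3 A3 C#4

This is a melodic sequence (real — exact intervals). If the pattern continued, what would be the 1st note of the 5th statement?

Grouping in 3s, the 1st note of each cell is G4, C4, F3.
Each moves down a 5th. Continuing: Bb2 → Eb2.

Eb2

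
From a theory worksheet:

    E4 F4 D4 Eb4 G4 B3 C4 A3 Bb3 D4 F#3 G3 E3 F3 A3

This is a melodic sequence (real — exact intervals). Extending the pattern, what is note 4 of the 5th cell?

The unit is 5 notes. Position-4 pitches of the 3 shown cells: Eb4, Bb3, F3.
Carrying that down a 4th forward: C3 → G2.

G2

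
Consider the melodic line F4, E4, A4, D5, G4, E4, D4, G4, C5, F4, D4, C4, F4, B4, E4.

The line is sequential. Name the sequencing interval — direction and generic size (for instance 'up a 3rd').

down a 2nd

With a 5-note motive the entries are F4, E4, D4, each down a 2nd from the previous.
F4 to E4 is down a 2nd.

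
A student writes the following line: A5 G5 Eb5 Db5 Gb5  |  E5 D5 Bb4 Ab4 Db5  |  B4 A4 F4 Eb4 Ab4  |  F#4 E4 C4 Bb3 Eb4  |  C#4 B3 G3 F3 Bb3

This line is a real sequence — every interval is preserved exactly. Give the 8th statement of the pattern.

Unit = 5 notes; the statements start on A5, E5, B4, F#4, C#4, moving down a 4th each time.
Continuing the starts: G#3 → D#3 → A#2.
So cell 8 is A#2 G#2 E2 D2 G2.

A#2 G#2 E2 D2 G2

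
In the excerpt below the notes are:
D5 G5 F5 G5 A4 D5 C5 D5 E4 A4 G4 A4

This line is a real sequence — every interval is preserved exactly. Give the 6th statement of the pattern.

With a 4-note motive the entries are D5, A4, E4, each down a 4th from the previous.
Carrying on: B3 → F#3 → C#3.
Statement 6 starts on C#3 and keeps the same exact contour: C#3 F#3 E3 F#3.

C#3 F#3 E3 F#3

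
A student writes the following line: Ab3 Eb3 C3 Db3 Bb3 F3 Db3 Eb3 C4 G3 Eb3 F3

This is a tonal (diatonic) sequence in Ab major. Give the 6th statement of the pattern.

F4 C4 Ab3 Bb3

The 4-note cells begin on Ab3, Bb3, C4 — each up a 2nd from the last.
Carrying on: Db4 → Eb4 → F4.
Statement 6 starts on F4 and keeps the same diatonic contour: F4 C4 Ab3 Bb3.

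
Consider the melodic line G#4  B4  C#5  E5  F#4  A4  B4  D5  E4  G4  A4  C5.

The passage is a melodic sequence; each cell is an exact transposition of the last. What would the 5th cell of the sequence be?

Taking 4-note groups, the heads are G#4, F#4, E4: the pattern moves down a 2nd.
Extending down a 2nd: D4 → C4.
Statement 5 starts on C4 and keeps the same exact contour: C4 Eb4 F4 Ab4.

C4 Eb4 F4 Ab4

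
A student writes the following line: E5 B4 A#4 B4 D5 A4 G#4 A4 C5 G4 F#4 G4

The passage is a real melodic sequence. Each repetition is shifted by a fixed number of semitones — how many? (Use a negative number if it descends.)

-2

Taking 4-note groups, the heads are E5, D5, C5: the pattern moves down a 2nd.
E5 to D5 spans -2 semitones.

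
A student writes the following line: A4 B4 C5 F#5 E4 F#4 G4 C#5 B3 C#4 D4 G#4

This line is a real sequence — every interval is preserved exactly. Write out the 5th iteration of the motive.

C#3 D#3 E3 A#3

With a 4-note motive the entries are A4, E4, B3, each down a 4th from the previous.
Carrying on: F#3 → C#3.
From C#3 the exact shape gives C#3 D#3 E3 A#3.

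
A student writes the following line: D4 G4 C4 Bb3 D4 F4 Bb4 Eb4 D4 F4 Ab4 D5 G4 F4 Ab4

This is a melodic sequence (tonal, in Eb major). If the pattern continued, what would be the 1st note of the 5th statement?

With 5-note cells, note 1 of each statement runs D4, F4, Ab4.
Carrying that up a 3rd forward: C5 → Eb5.

Eb5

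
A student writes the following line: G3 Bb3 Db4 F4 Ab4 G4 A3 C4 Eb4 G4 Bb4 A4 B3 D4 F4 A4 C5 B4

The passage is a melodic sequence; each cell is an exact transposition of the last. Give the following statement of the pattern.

C#4 E4 G4 B4 D5 C#5

Unit = 6 notes; the statements start on G3, A3, B3, moving up a 2nd each time.
So cell 4 is C#4 E4 G4 B4 D5 C#5.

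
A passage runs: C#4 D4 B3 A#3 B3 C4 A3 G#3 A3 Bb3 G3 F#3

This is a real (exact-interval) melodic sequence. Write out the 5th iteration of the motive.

Taking 4-note groups, the heads are C#4, B3, A3: the pattern moves down a 2nd.
Carrying on: G3 → F3.
So cell 5 is F3 Gb3 Eb3 D3.

F3 Gb3 Eb3 D3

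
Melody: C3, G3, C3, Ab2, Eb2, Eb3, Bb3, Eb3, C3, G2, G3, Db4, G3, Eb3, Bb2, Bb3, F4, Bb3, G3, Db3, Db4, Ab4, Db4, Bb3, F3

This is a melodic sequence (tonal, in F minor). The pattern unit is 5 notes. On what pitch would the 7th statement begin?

Ab4

Taking 5-note groups, the heads are C3, Eb3, G3, Bb3, Db4: the pattern moves up a 3rd.
Extending the heads up a 3rd: F4 → Ab4.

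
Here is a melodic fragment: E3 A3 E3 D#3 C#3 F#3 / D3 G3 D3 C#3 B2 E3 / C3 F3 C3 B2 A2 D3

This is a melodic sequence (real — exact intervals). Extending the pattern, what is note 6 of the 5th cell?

Grouping in 6s, the 6th note of each cell is F#3, E3, D3.
Carrying that down a 2nd forward: C3 → Bb2.

Bb2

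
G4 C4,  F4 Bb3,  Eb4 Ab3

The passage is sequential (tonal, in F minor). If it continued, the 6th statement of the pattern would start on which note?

Bb3

Unit = 2 notes; the statements start on G4, F4, Eb4, moving down a 2nd each time.
Extending the heads down a 2nd: Db4 → C4 → Bb3.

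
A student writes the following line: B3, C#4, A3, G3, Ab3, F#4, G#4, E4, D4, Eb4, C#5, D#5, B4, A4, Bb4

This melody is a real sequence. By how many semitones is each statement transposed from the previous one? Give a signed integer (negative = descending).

Unit = 5 notes; the statements start on B3, F#4, C#5, moving up a 5th each time.
B3 to F#4 spans +7 semitones.

7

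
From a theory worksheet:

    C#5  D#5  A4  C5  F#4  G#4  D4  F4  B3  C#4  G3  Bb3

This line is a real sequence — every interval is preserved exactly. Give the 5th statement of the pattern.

A2 B2 F2 Ab2

With a 4-note motive the entries are C#5, F#4, B3, each down a 5th from the previous.
Carrying on: E3 → A2.
From A2 the exact shape gives A2 B2 F2 Ab2.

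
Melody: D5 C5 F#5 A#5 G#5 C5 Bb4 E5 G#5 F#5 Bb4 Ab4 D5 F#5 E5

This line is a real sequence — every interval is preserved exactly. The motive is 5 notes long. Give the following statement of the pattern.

Ab4 Gb4 C5 E5 D5

With a 5-note motive the entries are D5, C5, Bb4, each down a 2nd from the previous.
So cell 4 is Ab4 Gb4 C5 E5 D5.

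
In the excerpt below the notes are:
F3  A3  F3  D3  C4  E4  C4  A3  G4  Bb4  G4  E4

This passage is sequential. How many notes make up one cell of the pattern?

Try groups of 4 (3 cells in 12 notes):
F3 A3 F3 D3 | C4 E4 C4 A3 | G4 Bb4 G4 E4
Each cell is the previous one up a 5th — so the unit is 4 notes.

4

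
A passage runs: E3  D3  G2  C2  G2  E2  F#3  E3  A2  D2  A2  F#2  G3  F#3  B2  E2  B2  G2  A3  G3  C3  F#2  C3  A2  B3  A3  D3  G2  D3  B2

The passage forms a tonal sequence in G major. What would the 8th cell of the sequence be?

E4 D4 G3 C3 G3 E3

The 6-note cells begin on E3, F#3, G3, A3, B3 — each up a 2nd from the last.
Extending up a 2nd: C4 → D4 → E4.
Statement 8 starts on E4 and keeps the same diatonic contour: E4 D4 G3 C3 G3 E3.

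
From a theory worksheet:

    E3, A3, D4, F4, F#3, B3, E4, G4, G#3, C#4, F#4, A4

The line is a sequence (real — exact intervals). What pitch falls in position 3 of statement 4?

G#4

Grouping in 4s, the 3rd note of each cell is D4, E4, F#4.
Each moves up a 2nd; the next is G#4.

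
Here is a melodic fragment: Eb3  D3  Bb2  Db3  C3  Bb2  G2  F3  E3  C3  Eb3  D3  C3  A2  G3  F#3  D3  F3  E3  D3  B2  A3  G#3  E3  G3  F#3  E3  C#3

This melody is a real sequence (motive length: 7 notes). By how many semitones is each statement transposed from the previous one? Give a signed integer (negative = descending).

2

The 7-note cells begin on Eb3, F3, G3, A3 — each up a 2nd from the last.
Eb3 to F3 spans +2 semitones.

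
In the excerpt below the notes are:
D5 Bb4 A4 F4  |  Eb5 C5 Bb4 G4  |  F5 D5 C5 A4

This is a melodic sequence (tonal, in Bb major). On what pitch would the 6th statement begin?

Bb5

With a 4-note motive the entries are D5, Eb5, F5, each up a 2nd from the previous.
Continuing: G5 → A5 → Bb5. Statement 6 starts on Bb5.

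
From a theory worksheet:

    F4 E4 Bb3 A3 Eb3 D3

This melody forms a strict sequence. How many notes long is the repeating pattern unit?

There are 6 notes; a 2-note unit gives 3 cells:
F4 E4 | Bb3 A3 | Eb3 D3
That's a consistent down a 5th shift per cell, and no other grouping gives one.

2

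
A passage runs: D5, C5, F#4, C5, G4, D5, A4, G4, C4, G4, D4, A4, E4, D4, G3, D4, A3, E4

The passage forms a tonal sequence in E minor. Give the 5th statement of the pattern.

F#3 E3 A2 E3 B2 F#3

With a 6-note motive the entries are D5, A4, E4, each down a 4th from the previous.
Extending down a 4th: B3 → F#3.
Statement 5 starts on F#3 and keeps the same diatonic contour: F#3 E3 A2 E3 B2 F#3.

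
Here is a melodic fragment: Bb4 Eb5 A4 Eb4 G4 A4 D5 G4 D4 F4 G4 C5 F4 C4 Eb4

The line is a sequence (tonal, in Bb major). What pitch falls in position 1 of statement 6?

D4

With 5-note cells, note 1 of each statement runs Bb4, A4, G4.
Carrying that down a 2nd forward: F4 → Eb4 → D4.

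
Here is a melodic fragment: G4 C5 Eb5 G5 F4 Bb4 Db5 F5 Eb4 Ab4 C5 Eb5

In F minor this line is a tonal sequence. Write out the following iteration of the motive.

Db4 G4 Bb4 Db5

Unit = 4 notes; the statements start on G4, F4, Eb4, moving down a 2nd each time.
From Db4 the diatonic shape gives Db4 G4 Bb4 Db5.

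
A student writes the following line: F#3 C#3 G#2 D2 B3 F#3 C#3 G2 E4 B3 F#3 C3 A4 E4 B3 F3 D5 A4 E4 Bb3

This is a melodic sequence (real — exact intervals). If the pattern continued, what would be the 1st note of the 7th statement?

With 4-note cells, note 1 of each statement runs F#3, B3, E4, A4, D5.
Each moves up a 4th. Continuing: G5 → C6.

C6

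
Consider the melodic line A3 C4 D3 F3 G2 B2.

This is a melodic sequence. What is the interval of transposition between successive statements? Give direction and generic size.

down a 5th

Unit = 2 notes; the statements start on A3, D3, G2, moving down a 5th each time.
From A3 to D3: down a 5th.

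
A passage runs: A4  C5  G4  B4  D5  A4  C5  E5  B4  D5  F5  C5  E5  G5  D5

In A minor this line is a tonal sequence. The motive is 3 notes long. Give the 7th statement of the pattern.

G5 B5 F5

With a 3-note motive the entries are A4, B4, C5, D5, E5, each up a 2nd from the previous.
Carrying on: F5 → G5.
Statement 7 starts on G5 and keeps the same diatonic contour: G5 B5 F5.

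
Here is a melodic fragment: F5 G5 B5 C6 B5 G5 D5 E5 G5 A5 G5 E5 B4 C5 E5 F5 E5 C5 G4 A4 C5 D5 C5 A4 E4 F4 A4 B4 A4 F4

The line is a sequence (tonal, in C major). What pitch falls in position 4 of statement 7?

E4

The unit is 6 notes. Position-4 pitches of the 5 shown cells: C6, A5, F5, D5, B4.
Carrying that down a 3rd forward: G4 → E4.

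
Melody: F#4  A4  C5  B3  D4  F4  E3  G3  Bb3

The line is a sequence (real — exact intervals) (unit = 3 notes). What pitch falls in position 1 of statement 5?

The unit is 3 notes. Position-1 pitches of the 3 shown cells: F#4, B3, E3.
Each moves down a 5th. Continuing: A2 → D2.

D2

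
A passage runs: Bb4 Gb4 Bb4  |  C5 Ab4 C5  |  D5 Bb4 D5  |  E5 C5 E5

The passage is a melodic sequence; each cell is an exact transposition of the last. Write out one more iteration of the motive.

Taking 3-note groups, the heads are Bb4, C5, D5, E5: the pattern moves up a 2nd.
From F#5 the exact shape gives F#5 D5 F#5.

F#5 D5 F#5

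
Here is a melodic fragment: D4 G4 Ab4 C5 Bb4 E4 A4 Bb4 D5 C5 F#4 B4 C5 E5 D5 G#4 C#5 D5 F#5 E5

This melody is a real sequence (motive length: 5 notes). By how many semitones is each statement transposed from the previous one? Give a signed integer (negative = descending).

2

Unit = 5 notes; the statements start on D4, E4, F#4, G#4, moving up a 2nd each time.
Counting half-steps from D4 to E4: 2.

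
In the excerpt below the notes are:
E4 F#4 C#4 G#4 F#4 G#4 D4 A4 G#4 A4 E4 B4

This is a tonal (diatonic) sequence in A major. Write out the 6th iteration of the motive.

C#5 D5 A4 E5

Unit = 4 notes; the statements start on E4, F#4, G#4, moving up a 2nd each time.
Continuing the starts: A4 → B4 → C#5.
Statement 6 starts on C#5 and keeps the same diatonic contour: C#5 D5 A4 E5.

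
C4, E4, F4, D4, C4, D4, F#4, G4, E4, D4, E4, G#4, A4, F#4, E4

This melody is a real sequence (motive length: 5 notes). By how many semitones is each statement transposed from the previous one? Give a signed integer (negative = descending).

The 5-note cells begin on C4, D4, E4 — each up a 2nd from the last.
C4→D4 is 62 − 60 = 2 semitones.

2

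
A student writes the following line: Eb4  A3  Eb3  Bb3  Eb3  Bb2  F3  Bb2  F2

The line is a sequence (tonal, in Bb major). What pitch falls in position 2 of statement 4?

The unit is 3 notes. Position-2 pitches of the 3 shown cells: A3, Eb3, Bb2.
From Bb2, down a 4th gives F2.

F2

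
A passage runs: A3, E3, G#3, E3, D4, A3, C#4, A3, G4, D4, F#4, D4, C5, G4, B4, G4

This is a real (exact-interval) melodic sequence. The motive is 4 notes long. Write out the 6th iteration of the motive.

The 4-note cells begin on A3, D4, G4, C5 — each up a 4th from the last.
Carrying on: F5 → Bb5.
From Bb5 the exact shape gives Bb5 F5 A5 F5.

Bb5 F5 A5 F5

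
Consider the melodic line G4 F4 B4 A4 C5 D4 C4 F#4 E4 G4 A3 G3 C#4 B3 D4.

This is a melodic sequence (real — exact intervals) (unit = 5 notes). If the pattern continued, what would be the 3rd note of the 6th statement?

Grouping in 5s, the 3rd note of each cell is B4, F#4, C#4.
Carrying that down a 4th forward: G#3 → D#3 → A#2.

A#2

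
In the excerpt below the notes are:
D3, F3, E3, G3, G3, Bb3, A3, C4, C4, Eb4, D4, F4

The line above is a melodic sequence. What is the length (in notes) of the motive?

4

There are 12 notes; a 4-note unit gives 3 cells:
D3 F3 E3 G3 | G3 Bb3 A3 C4 | C4 Eb4 D4 F4
Every group is a transposition up a 4th of the one before; no shorter unit works.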